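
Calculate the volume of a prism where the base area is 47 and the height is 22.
Volume = base area * height
Volume = 47 * 22
Volume = 1034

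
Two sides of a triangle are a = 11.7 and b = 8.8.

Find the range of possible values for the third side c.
By the triangle inequality: |a - b| < c < a + b
|11.7 - 8.8| < c < 11.7 + 8.8
2.9 < c < 20.5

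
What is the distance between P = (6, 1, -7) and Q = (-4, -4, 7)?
d = √[(-10)² + (-5)² + (14)²] = √321 = 17.92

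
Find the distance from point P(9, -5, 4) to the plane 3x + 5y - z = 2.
d = |3(9) + 5(-5) + (-1)(4) - (2)| / √(3² + 5² + (-1)²) = 4/√35 = 0.6761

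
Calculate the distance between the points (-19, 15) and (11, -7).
Using the distance formula: d = sqrt((x₂-x₁)² + (y₂-y₁)²)
dx = 11 - (-19) = 30
dy = (-7) - 15 = -22
d = sqrt(30² + (-22)²) = sqrt(900 + 484) = sqrt(1384) = 37.20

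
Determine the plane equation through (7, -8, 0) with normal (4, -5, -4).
d = n·P = (4)(7) + (-5)(-8) + (-4)(0) = 68
Plane: 4x - 5y - 4z = 68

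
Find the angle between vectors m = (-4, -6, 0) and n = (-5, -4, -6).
m·n = 44, |m|² = 52, |n|² = 77
cos θ = 44/√4004 ≈ 0.6954
θ ≈ 45.94°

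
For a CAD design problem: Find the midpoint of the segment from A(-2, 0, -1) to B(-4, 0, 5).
Midpoint = ((-2-4)/2, (0+0)/2, (-1+5)/2) = (-3, 0, 2)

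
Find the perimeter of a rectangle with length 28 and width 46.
Perimeter = 2 * (length + width)
Perimeter = 2 * (28 + 46)
Perimeter = 2 * 74
Perimeter = 148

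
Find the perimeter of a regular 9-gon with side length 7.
Perimeter = number of sides * side length
Perimeter = 9 * 7
Perimeter = 63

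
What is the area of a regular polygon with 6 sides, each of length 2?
For a regular 6-gon with side length s = 2:
Apothem a = s / (2*tan(pi/6)) = 2 / (2*tan(pi/6)) ≈ 1.7321
Perimeter P = 6 * 2 = 12
Area = (1/2) * P * a = (1/2) * 12 * 1.7321 = 10.39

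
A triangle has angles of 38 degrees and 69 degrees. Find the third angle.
Sum of angles in a triangle = 180 degrees
Third angle = 180 - 38 - 69
Third angle = 73 degrees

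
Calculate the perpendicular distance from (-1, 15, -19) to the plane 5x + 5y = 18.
d = |5(-1) + 5(15) + 0(-19) - (18)| / √(5² + 5² + 0²) = 52/√50 = 7.354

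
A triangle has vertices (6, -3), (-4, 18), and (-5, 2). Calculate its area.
Using the coordinate formula: Area = (1/2)|x₁(y₂-y₃) + x₂(y₃-y₁) + x₃(y₁-y₂)|
Area = (1/2)|6(18-2) + (-4)(2-(-3)) + (-5)((-3)-18)|
Area = (1/2)|6*16 + (-4)*5 + (-5)*(-21)|
Area = (1/2)|96 + (-20) + 105|
Area = (1/2)*181 = 90.50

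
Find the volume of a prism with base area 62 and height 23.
Volume = base area * height
Volume = 62 * 23
Volume = 1426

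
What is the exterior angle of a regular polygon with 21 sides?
Exterior angle of a regular n-gon = 360/n
Exterior angle = 360/21
Exterior angle = 17.14 degrees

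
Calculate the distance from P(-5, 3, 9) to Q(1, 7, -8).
d = √[(6)² + (4)² + (-17)²] = √341 = 18.47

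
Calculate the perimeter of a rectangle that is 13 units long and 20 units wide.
Perimeter = 2 * (length + width)
Perimeter = 2 * (13 + 20)
Perimeter = 2 * 33
Perimeter = 66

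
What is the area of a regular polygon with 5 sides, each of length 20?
For a regular 5-gon with side length s = 20:
Apothem a = s / (2*tan(pi/5)) = 20 / (2*tan(pi/5)) ≈ 13.7638
Perimeter P = 5 * 20 = 100
Area = (1/2) * P * a = (1/2) * 100 * 13.7638 = 688.19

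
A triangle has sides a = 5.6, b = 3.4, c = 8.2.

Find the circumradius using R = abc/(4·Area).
s = (a+b+c)/2 = 8.6
Area = √(s(s-a)(s-b)(s-c)) = √(8.6·3·5.2·0.4) = 7.32557
R = abc/(4·Area) = (5.6·3.4·8.2)/(4·7.32557) = 156.128/29.30228 = 5.328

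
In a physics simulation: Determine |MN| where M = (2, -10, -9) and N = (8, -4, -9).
d = √[(6)² + (6)² + (0)²] = √72 = 8.485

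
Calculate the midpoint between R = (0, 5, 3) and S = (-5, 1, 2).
Midpoint = ((0-5)/2, (5+1)/2, (3+2)/2) = (-2.5, 3, 2.5)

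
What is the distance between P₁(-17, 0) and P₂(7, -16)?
Using the distance formula: d = sqrt((x₂-x₁)² + (y₂-y₁)²)
dx = 7 - (-17) = 24
dy = (-16) - 0 = -16
d = sqrt(24² + (-16)²) = sqrt(576 + 256) = sqrt(832) = 28.84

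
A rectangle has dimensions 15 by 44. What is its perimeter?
Perimeter = 2 * (length + width)
Perimeter = 2 * (15 + 44)
Perimeter = 2 * 59
Perimeter = 118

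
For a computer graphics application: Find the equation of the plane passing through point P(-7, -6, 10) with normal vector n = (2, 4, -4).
d = n·P = (2)(-7) + (4)(-6) + (-4)(10) = -78
Plane: 2x + 4y - 4z = -78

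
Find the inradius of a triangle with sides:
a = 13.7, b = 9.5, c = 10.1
s = (a+b+c)/2 = (13.7+9.5+10.1)/2 = 16.65
Area = √(s(s-a)(s-b)(s-c)) = √(16.65·2.95·7.15·6.55) = 47.9614
r = Area/s = 47.9614/16.65 = 2.881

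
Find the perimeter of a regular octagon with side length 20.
Perimeter = number of sides * side length
Perimeter = 8 * 20
Perimeter = 160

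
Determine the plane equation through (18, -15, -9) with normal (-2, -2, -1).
d = n·P = (-2)(18) + (-2)(-15) + (-1)(-9) = 3
Plane: -2x - 2y - z = 3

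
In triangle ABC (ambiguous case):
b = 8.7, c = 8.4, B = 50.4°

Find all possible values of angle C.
sin(C)/c = sin(B)/b  →  sin(C) = c·sin(B)/b = 8.4·sin(50.4°)/8.7 = 0.743944
C₁ = arcsin(0.743944) = 48.07°,  C₂ = 180° - C₁ = 131.93°
Check C₂: A = 180° - 50.4° - 131.93° = -2.33° ≤ 0, rejected
C = 48.07° (one solution)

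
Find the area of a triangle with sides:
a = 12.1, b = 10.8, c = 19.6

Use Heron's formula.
s = (a+b+c)/2 = (12.1+10.8+19.6)/2 = 21.25
A = √(s(s-a)(s-b)(s-c)) = √(21.25·9.15·10.45·1.65)
A = √3352.59 = 57.9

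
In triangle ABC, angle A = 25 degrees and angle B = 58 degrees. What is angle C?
Sum of angles in a triangle = 180 degrees
Third angle = 180 - 25 - 58
Third angle = 97 degrees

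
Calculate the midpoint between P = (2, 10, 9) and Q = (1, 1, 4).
Midpoint = ((2+1)/2, (10+1)/2, (9+4)/2) = (1.5, 5.5, 6.5)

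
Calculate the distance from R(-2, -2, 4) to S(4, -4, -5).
d = √[(6)² + (-2)² + (-9)²] = √121 = 11.0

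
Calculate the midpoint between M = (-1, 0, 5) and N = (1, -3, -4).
Midpoint = ((-1+1)/2, (0-3)/2, (5-4)/2) = (0, -1.5, 0.5)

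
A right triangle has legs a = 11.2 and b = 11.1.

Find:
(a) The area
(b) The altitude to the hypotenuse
(a) Area = ½ab = ½·11.2·11.1 = 62.16
(b) Hypotenuse c = √(11.2² + 11.1²) = √248.65 = 15.7686
    Area = ½·c·h_c  →  h_c = 2·Area/c = 2·62.16/15.7686 = 7.884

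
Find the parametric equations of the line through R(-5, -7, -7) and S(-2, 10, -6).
Direction vector d = S - R = (3, 17, 1)
x = -5 + 3t, y = -7 + 17t, z = -7 + t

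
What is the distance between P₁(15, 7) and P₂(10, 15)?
Using the distance formula: d = sqrt((x₂-x₁)² + (y₂-y₁)²)
dx = 10 - 15 = -5
dy = 15 - 7 = 8
d = sqrt((-5)² + 8²) = sqrt(25 + 64) = sqrt(89) = 9.43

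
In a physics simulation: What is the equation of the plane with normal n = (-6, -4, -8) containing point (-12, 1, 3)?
d = n·P = (-6)(-12) + (-4)(1) + (-8)(3) = 44
Plane: -6x - 4y - 8z = 44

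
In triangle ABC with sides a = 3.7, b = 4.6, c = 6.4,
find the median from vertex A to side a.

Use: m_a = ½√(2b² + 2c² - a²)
m_a = ½√(2·4.6² + 2·6.4² - 3.7²)
m_a = ½√(42.32 + 81.92 - 13.69) = ½√110.55 = 5.257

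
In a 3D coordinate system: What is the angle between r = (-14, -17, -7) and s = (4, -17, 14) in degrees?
r·s = 135, |r|² = 534, |s|² = 501
cos θ = 135/√267534 ≈ 0.261
θ ≈ 74.87°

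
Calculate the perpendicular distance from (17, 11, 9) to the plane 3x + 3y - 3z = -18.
d = |3(17) + 3(11) + (-3)(9) - (-18)| / √(3² + 3² + (-3)²) = 75/√27 = 14.43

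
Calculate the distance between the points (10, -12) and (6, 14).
Using the distance formula: d = sqrt((x₂-x₁)² + (y₂-y₁)²)
dx = 6 - 10 = -4
dy = 14 - (-12) = 26
d = sqrt((-4)² + 26²) = sqrt(16 + 676) = sqrt(692) = 26.31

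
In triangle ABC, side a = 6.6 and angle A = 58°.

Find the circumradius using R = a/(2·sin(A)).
R = a/(2·sin(A)) = 6.6/(2·sin(58°))
R = 6.6/(2·0.848048) = 6.6/1.696096 = 3.891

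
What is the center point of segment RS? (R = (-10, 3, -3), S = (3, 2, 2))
Midpoint = ((-10+3)/2, (3+2)/2, (-3+2)/2) = (-3.5, 2.5, -0.5)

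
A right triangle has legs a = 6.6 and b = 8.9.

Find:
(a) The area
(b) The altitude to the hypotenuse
(a) Area = ½ab = ½·6.6·8.9 = 29.37
(b) Hypotenuse c = √(6.6² + 8.9²) = √122.77 = 11.0802
    Area = ½·c·h_c  →  h_c = 2·Area/c = 2·29.37/11.0802 = 5.301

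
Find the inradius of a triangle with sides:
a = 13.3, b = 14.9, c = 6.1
s = (a+b+c)/2 = (13.3+14.9+6.1)/2 = 17.15
Area = √(s(s-a)(s-b)(s-c)) = √(17.15·3.85·2.25·11.05) = 40.5168
r = Area/s = 40.5168/17.15 = 2.362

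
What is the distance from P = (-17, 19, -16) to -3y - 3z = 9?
d = |0(-17) + (-3)(19) + (-3)(-16) - (9)| / √(0² + (-3)² + (-3)²) = 18/√18 = 4.243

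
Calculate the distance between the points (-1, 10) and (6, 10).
Using the distance formula: d = sqrt((x₂-x₁)² + (y₂-y₁)²)
dx = 6 - (-1) = 7
dy = 10 - 10 = 0
d = sqrt(7² + 0²) = sqrt(49 + 0) = sqrt(49) = 7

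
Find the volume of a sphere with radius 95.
Volume = (4/3) * pi * r³
Volume = (4/3) * pi * 95³
Volume = (4/3) * pi * 857375
Volume = 3591364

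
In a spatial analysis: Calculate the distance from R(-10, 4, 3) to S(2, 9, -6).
d = √[(12)² + (5)² + (-9)²] = √250 = 15.81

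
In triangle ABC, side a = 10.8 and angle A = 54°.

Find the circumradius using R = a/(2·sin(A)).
R = a/(2·sin(A)) = 10.8/(2·sin(54°))
R = 10.8/(2·0.809017) = 10.8/1.618034 = 6.675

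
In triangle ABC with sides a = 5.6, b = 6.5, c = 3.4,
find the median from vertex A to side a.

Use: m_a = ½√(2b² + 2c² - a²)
m_a = ½√(2·6.5² + 2·3.4² - 5.6²)
m_a = ½√(84.5 + 23.12 - 31.36) = ½√76.26 = 4.366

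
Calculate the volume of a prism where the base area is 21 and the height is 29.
Volume = base area * height
Volume = 21 * 29
Volume = 609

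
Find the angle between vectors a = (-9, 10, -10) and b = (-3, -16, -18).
a·b = 47, |a|² = 281, |b|² = 589
cos θ = 47/√165509 ≈ 0.1155
θ ≈ 83.37°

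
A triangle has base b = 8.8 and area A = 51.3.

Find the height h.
A = ½bh  →  h = 2A/b
h = 2·51.3/8.8 = 11.66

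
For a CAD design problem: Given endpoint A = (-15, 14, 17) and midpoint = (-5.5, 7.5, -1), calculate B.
B = (2×(-5.5) - (-15), 2×7.5 - 14, 2×(-1) - 17) = (4, 1, -19)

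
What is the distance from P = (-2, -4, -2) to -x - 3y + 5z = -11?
d = |(-1)(-2) + (-3)(-4) + 5(-2) - (-11)| / √((-1)² + (-3)² + 5²) = 15/√35 = 2.535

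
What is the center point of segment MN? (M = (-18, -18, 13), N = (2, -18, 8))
Midpoint = ((-18+2)/2, (-18-18)/2, (13+8)/2) = (-8, -18, 10.5)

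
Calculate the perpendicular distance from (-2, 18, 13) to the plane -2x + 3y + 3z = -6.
d = |(-2)(-2) + 3(18) + 3(13) - (-6)| / √((-2)² + 3² + 3²) = 103/√22 = 21.96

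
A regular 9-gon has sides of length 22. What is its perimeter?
Perimeter = number of sides * side length
Perimeter = 9 * 22
Perimeter = 198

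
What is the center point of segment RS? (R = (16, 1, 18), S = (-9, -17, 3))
Midpoint = ((16-9)/2, (1-17)/2, (18+3)/2) = (3.5, -8, 10.5)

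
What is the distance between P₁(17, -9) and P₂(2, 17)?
Using the distance formula: d = sqrt((x₂-x₁)² + (y₂-y₁)²)
dx = 2 - 17 = -15
dy = 17 - (-9) = 26
d = sqrt((-15)² + 26²) = sqrt(225 + 676) = sqrt(901) = 30.02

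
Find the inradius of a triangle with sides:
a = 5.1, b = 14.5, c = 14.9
s = (a+b+c)/2 = (5.1+14.5+14.9)/2 = 17.25
Area = √(s(s-a)(s-b)(s-c)) = √(17.25·12.15·2.75·2.35) = 36.803
r = Area/s = 36.803/17.25 = 2.134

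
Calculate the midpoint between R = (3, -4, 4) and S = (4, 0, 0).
Midpoint = ((3+4)/2, (-4+0)/2, (4+0)/2) = (3.5, -2, 2)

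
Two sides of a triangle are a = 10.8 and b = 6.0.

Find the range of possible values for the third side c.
By the triangle inequality: |a - b| < c < a + b
|10.8 - 6.0| < c < 10.8 + 6.0
4.8 < c < 16.8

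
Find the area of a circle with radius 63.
Area = pi * r²
Area = pi * 63²
Area = pi * 3969
Area = 12468.98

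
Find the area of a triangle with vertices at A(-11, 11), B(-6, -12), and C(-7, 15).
Using the coordinate formula: Area = (1/2)|x₁(y₂-y₃) + x₂(y₃-y₁) + x₃(y₁-y₂)|
Area = (1/2)|(-11)((-12)-15) + (-6)(15-11) + (-7)(11-(-12))|
Area = (1/2)|(-11)*(-27) + (-6)*4 + (-7)*23|
Area = (1/2)|297 + (-24) + (-161)|
Area = (1/2)*112 = 56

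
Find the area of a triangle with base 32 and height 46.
Area = (1/2) * base * height
Area = (1/2) * 32 * 46
Area = 736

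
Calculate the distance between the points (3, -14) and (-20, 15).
Using the distance formula: d = sqrt((x₂-x₁)² + (y₂-y₁)²)
dx = (-20) - 3 = -23
dy = 15 - (-14) = 29
d = sqrt((-23)² + 29²) = sqrt(529 + 841) = sqrt(1370) = 37.01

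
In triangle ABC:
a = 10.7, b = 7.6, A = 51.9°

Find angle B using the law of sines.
sin(B)/b = sin(A)/a
sin(B) = b·sin(A)/a = 7.6·sin(51.9°)/10.7 = 0.558945
B = arcsin(0.558945) = 33.98°  (b ≤ a, so B ≤ A and the acute solution is unique)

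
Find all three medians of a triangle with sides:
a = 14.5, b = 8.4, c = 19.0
Using m_x = ½√(2y² + 2z² - x²):
m_a = ½√(2·8.4² + 2·19.0² - 14.5²) = ½√652.87 = 12.78
m_b = ½√(2·14.5² + 2·19.0² - 8.4²) = ½√1071.94 = 16.37
m_c = ½√(2·14.5² + 2·8.4² - 19.0²) = ½√200.62 = 7.082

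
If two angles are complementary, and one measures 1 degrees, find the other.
Complementary angles sum to 90 degrees.
Other angle = 90 - 1
Other angle = 89 degrees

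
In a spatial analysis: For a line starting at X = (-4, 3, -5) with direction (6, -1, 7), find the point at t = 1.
P(1) = (-4 + 6(1), 3 + (-1)(1), -5 + 7(1)) = (2, 2, 2)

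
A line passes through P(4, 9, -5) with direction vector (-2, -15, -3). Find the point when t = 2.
P(2) = (4 + (-2)(2), 9 + (-15)(2), -5 + (-3)(2)) = (0, -21, -11)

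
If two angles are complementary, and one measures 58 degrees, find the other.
Complementary angles sum to 90 degrees.
Other angle = 90 - 58
Other angle = 32 degrees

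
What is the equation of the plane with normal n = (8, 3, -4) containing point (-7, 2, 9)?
d = n·P = (8)(-7) + (3)(2) + (-4)(9) = -86
Plane: 8x + 3y - 4z = -86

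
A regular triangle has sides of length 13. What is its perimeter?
Perimeter = number of sides * side length
Perimeter = 3 * 13
Perimeter = 39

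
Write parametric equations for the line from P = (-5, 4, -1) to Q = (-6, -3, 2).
Direction vector d = Q - P = (-1, -7, 3)
x = -5 - t, y = 4 - 7t, z = -1 + 3t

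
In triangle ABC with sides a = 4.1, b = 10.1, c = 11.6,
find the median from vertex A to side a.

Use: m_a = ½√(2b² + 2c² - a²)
m_a = ½√(2·10.1² + 2·11.6² - 4.1²)
m_a = ½√(204.02 + 269.12 - 16.81) = ½√456.33 = 10.68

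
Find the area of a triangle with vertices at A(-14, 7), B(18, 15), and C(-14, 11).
Using the coordinate formula: Area = (1/2)|x₁(y₂-y₃) + x₂(y₃-y₁) + x₃(y₁-y₂)|
Area = (1/2)|(-14)(15-11) + 18(11-7) + (-14)(7-15)|
Area = (1/2)|(-14)*4 + 18*4 + (-14)*(-8)|
Area = (1/2)|(-56) + 72 + 112|
Area = (1/2)*128 = 64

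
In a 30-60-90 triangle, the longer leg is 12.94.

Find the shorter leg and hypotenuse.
In a 30-60-90 triangle, sides are in ratio 1 : √3 : 2.
Long leg = short leg·√3  →  short leg = 12.94/√3 = 7.471
Hypotenuse = 2·(short leg) = 2·12.94/√3 = 14.94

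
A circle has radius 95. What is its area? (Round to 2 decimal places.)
Area = pi * r²
Area = pi * 95²
Area = pi * 9025
Area = 28352.87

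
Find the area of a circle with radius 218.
Area = pi * r²
Area = pi * 218²
Area = pi * 47524
Area = 149301.05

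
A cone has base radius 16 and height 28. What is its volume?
Volume = (1/3) * pi * r² * h
Volume = (1/3) * pi * 16² * 28
Volume = (1/3) * pi * 256 * 28
Volume = (1/3) * pi * 7168
Volume = 7506.31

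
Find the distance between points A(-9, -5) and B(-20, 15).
Using the distance formula: d = sqrt((x₂-x₁)² + (y₂-y₁)²)
dx = (-20) - (-9) = -11
dy = 15 - (-5) = 20
d = sqrt((-11)² + 20²) = sqrt(121 + 400) = sqrt(521) = 22.83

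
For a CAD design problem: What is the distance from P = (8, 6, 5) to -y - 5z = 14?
d = |0(8) + (-1)(6) + (-5)(5) - (14)| / √(0² + (-1)² + (-5)²) = 45/√26 = 8.825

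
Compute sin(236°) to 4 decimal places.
sin(236 degrees) = -0.829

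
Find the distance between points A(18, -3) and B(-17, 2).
Using the distance formula: d = sqrt((x₂-x₁)² + (y₂-y₁)²)
dx = (-17) - 18 = -35
dy = 2 - (-3) = 5
d = sqrt((-35)² + 5²) = sqrt(1225 + 25) = sqrt(1250) = 35.36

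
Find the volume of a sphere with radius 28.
Volume = (4/3) * pi * r³
Volume = (4/3) * pi * 28³
Volume = (4/3) * pi * 21952
Volume = 91952.32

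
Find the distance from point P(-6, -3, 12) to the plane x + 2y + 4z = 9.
d = |1(-6) + 2(-3) + 4(12) - (9)| / √(1² + 2² + 4²) = 27/√21 = 5.892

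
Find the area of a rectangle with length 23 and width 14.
Area = length * width
Area = 23 * 14
Area = 322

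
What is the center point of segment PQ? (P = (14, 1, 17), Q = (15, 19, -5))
Midpoint = ((14+15)/2, (1+19)/2, (17-5)/2) = (14.5, 10, 6)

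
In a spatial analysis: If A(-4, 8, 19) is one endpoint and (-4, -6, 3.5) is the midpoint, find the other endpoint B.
B = (2×(-4) - (-4), 2×(-6) - 8, 2×3.5 - 19) = (-4, -20, -12)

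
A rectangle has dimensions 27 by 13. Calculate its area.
Area = length * width
Area = 27 * 13
Area = 351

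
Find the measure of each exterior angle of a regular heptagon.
Exterior angle of a regular n-gon = 360/n
Exterior angle = 360/7
Exterior angle = 51.43 degrees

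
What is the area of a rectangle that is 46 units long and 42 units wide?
Area = length * width
Area = 46 * 42
Area = 1932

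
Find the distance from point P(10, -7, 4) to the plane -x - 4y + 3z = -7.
d = |(-1)(10) + (-4)(-7) + 3(4) - (-7)| / √((-1)² + (-4)² + 3²) = 37/√26 = 7.256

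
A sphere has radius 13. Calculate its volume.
Volume = (4/3) * pi * r³
Volume = (4/3) * pi * 13³
Volume = (4/3) * pi * 2197
Volume = 9202.77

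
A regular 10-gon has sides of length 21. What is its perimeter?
Perimeter = number of sides * side length
Perimeter = 10 * 21
Perimeter = 210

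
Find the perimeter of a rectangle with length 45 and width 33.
Perimeter = 2 * (length + width)
Perimeter = 2 * (45 + 33)
Perimeter = 2 * 78
Perimeter = 156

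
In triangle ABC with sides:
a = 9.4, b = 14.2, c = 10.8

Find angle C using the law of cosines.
cos(C) = (a² + b² - c²)/(2ab)
cos(C) = (9.4² + 14.2² - 10.8²)/(2·9.4·14.2) = 173.36/266.96 = 0.649386
C = arccos(0.649386) = 49.5°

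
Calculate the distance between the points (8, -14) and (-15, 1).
Using the distance formula: d = sqrt((x₂-x₁)² + (y₂-y₁)²)
dx = (-15) - 8 = -23
dy = 1 - (-14) = 15
d = sqrt((-23)² + 15²) = sqrt(529 + 225) = sqrt(754) = 27.46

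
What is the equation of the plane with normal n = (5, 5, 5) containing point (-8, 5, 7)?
d = n·P = (5)(-8) + (5)(5) + (5)(7) = 20
Plane: 5x + 5y + 5z = 20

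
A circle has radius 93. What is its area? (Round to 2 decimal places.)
Area = pi * r²
Area = pi * 93²
Area = pi * 8649
Area = 27171.63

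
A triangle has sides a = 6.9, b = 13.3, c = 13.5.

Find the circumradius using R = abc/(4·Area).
s = (a+b+c)/2 = 16.85
Area = √(s(s-a)(s-b)(s-c)) = √(16.85·9.95·3.55·3.35) = 44.6527
R = abc/(4·Area) = (6.9·13.3·13.5)/(4·44.6527) = 1238.895/178.6108 = 6.936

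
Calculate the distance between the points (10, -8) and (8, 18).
Using the distance formula: d = sqrt((x₂-x₁)² + (y₂-y₁)²)
dx = 8 - 10 = -2
dy = 18 - (-8) = 26
d = sqrt((-2)² + 26²) = sqrt(4 + 676) = sqrt(680) = 26.08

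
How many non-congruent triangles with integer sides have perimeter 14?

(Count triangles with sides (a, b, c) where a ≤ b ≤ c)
With a ≤ b ≤ c and a + b + c = 14, the triangle inequality a + b > c gives c < 14/2, so c ≤ 6.
Iterate a from 1 to ⌊p/3⌋ = 4; for each a, b ranges from a to ⌊(p−a)/2⌋ with c = p − a − b, keeping only c ≥ b.
Triples: (2, 6, 6), (3, 5, 6), (4, 4, 6), …
Count = 4 triangles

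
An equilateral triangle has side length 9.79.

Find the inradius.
For an equilateral triangle, r = s/(2√3) where s is the side.
r = 9.79/(2√3) = 9.79/3.464102 = 2.826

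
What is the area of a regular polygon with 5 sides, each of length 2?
For a regular 5-gon with side length s = 2:
Apothem a = s / (2*tan(pi/5)) = 2 / (2*tan(pi/5)) ≈ 1.3764
Perimeter P = 5 * 2 = 10
Area = (1/2) * P * a = (1/2) * 10 * 1.3764 = 6.88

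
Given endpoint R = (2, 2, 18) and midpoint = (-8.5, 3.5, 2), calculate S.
S = (2×(-8.5) - 2, 2×3.5 - 2, 2×2 - 18) = (-19, 5, -14)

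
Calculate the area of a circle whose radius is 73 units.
Area = pi * r²
Area = pi * 73²
Area = pi * 5329
Area = 16741.55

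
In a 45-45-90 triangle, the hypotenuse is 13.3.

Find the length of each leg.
In a 45-45-90 triangle, hypotenuse = leg·√2  →  leg = hypotenuse/√2
leg = 13.3/√2 = 9.405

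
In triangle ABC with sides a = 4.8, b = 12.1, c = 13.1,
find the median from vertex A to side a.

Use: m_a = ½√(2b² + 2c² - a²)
m_a = ½√(2·12.1² + 2·13.1² - 4.8²)
m_a = ½√(292.82 + 343.22 - 23.04) = ½√613 = 12.38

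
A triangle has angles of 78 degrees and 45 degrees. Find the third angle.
Sum of angles in a triangle = 180 degrees
Third angle = 180 - 78 - 45
Third angle = 57 degrees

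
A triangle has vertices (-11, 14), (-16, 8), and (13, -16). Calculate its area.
Using the coordinate formula: Area = (1/2)|x₁(y₂-y₃) + x₂(y₃-y₁) + x₃(y₁-y₂)|
Area = (1/2)|(-11)(8-(-16)) + (-16)((-16)-14) + 13(14-8)|
Area = (1/2)|(-11)*24 + (-16)*(-30) + 13*6|
Area = (1/2)|(-264) + 480 + 78|
Area = (1/2)*294 = 147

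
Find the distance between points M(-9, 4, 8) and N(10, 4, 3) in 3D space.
d = √[(19)² + (0)² + (-5)²] = √386 = 19.65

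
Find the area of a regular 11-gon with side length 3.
For a regular 11-gon with side length s = 3:
Apothem a = s / (2*tan(pi/11)) = 3 / (2*tan(pi/11)) ≈ 5.1085
Perimeter P = 11 * 3 = 33
Area = (1/2) * P * a = (1/2) * 33 * 5.1085 = 84.29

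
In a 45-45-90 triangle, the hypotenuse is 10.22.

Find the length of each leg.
In a 45-45-90 triangle, hypotenuse = leg·√2  →  leg = hypotenuse/√2
leg = 10.22/√2 = 7.227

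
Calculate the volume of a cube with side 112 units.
Volume = s³
Volume = 112³
Volume = 1404928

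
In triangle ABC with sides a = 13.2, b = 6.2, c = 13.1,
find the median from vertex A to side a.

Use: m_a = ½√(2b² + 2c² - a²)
m_a = ½√(2·6.2² + 2·13.1² - 13.2²)
m_a = ½√(76.88 + 343.22 - 174.24) = ½√245.86 = 7.84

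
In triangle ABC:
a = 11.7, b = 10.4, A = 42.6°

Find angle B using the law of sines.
sin(B)/b = sin(A)/a
sin(B) = b·sin(A)/a = 10.4·sin(42.6°)/11.7 = 0.601668
B = arcsin(0.601668) = 36.99°  (b ≤ a, so B ≤ A and the acute solution is unique)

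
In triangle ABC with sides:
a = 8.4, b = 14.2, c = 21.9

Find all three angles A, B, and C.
By the law of cosines:
cos(A) = (b² + c² - a²)/(2bc) = 0.981880  →  A = 10.92°
cos(B) = (a² + c² - b²)/(2ac) = 0.947298  →  B = 18.68°
cos(C) = (a² + b² - c²)/(2ab) = -0.869425  →  C = 150.4°
Check: A + B + C = 180.0° ✓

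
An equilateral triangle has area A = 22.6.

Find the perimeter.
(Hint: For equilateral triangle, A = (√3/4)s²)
A = (√3/4)s²  →  s² = 4A/√3 = 4·22.6/√3 = 52.1925
s = 7.22444
Perimeter = 3s = 21.67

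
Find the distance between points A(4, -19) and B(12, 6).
Using the distance formula: d = sqrt((x₂-x₁)² + (y₂-y₁)²)
dx = 12 - 4 = 8
dy = 6 - (-19) = 25
d = sqrt(8² + 25²) = sqrt(64 + 625) = sqrt(689) = 26.25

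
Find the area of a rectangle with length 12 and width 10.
Area = length * width
Area = 12 * 10
Area = 120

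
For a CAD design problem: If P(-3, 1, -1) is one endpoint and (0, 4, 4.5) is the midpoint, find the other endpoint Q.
Q = (2×0 - (-3), 2×4 - 1, 2×4.5 - (-1)) = (3, 7, 10)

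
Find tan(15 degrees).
tan(15 degrees) = 0.2679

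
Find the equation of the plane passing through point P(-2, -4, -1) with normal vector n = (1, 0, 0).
d = n·P = (1)(-2) + (0)(-4) + (0)(-1) = -2
Plane: x = -2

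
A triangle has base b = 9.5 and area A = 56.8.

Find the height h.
A = ½bh  →  h = 2A/b
h = 2·56.8/9.5 = 11.96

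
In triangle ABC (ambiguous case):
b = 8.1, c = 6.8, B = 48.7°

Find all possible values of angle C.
sin(C)/c = sin(B)/b  →  sin(C) = c·sin(B)/b = 6.8·sin(48.7°)/8.1 = 0.630691
C₁ = arcsin(0.630691) = 39.1°,  C₂ = 180° - C₁ = 140.9°
Check C₂: A = 180° - 48.7° - 140.9° = -9.6° ≤ 0, rejected
C = 39.1° (one solution)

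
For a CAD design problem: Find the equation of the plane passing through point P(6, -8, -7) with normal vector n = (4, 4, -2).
d = n·P = (4)(6) + (4)(-8) + (-2)(-7) = 6
Plane: 4x + 4y - 2z = 6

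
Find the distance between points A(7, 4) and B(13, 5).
Using the distance formula: d = sqrt((x₂-x₁)² + (y₂-y₁)²)
dx = 13 - 7 = 6
dy = 5 - 4 = 1
d = sqrt(6² + 1²) = sqrt(36 + 1) = sqrt(37) = 6.08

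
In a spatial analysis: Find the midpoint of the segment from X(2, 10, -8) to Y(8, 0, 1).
Midpoint = ((2+8)/2, (10+0)/2, (-8+1)/2) = (5, 5, -3.5)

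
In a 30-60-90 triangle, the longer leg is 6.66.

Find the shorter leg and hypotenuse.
In a 30-60-90 triangle, sides are in ratio 1 : √3 : 2.
Long leg = short leg·√3  →  short leg = 6.66/√3 = 3.845
Hypotenuse = 2·(short leg) = 2·6.66/√3 = 7.69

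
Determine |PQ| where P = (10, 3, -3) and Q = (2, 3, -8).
d = √[(-8)² + (0)² + (-5)²] = √89 = 9.434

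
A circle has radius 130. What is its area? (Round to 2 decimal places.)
Area = pi * r²
Area = pi * 130²
Area = pi * 16900
Area = 53092.92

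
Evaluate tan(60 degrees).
tan(60 degrees) = sqrt(3)
Decimal approximation: 1.7321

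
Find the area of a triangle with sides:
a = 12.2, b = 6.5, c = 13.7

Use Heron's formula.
s = (a+b+c)/2 = (12.2+6.5+13.7)/2 = 16.2
A = √(s(s-a)(s-b)(s-c)) = √(16.2·4·9.7·2.5)
A = √1571.4 = 39.64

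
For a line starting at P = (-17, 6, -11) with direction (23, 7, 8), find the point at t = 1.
P(1) = (-17 + 23(1), 6 + 7(1), -11 + 8(1)) = (6, 13, -3)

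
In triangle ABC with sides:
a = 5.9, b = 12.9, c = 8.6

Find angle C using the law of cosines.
cos(C) = (a² + b² - c²)/(2ab)
cos(C) = (5.9² + 12.9² - 8.6²)/(2·5.9·12.9) = 127.26/152.22 = 0.836027
C = arccos(0.836027) = 33.28°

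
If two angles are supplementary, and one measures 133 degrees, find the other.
Supplementary angles sum to 180 degrees.
Other angle = 180 - 133
Other angle = 47 degrees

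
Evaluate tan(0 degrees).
tan(0 degrees) = 0
Decimal approximation: 0.0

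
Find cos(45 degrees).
cos(45 degrees) = sqrt(2)/2
Decimal approximation: 0.7071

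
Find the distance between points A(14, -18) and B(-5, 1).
Using the distance formula: d = sqrt((x₂-x₁)² + (y₂-y₁)²)
dx = (-5) - 14 = -19
dy = 1 - (-18) = 19
d = sqrt((-19)² + 19²) = sqrt(361 + 361) = sqrt(722) = 26.87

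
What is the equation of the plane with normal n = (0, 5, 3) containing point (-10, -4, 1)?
d = n·P = (0)(-10) + (5)(-4) + (3)(1) = -17
Plane: 5y + 3z = -17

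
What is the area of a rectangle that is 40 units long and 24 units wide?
Area = length * width
Area = 40 * 24
Area = 960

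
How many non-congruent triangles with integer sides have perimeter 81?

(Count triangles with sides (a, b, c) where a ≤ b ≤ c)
With a ≤ b ≤ c and a + b + c = 81, the triangle inequality a + b > c gives c < 81/2, so c ≤ 40.
Iterate a from 1 to ⌊p/3⌋ = 27; for each a, b ranges from a to ⌊(p−a)/2⌋ with c = p − a − b, keeping only c ≥ b.
Triples: (1, 40, 40), (2, 39, 40), (3, 38, 40), …
Count = 147 triangles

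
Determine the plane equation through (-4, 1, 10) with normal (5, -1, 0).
d = n·P = (5)(-4) + (-1)(1) + (0)(10) = -21
Plane: 5x - y = -21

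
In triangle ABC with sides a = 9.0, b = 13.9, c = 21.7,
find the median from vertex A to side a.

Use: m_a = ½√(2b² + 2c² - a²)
m_a = ½√(2·13.9² + 2·21.7² - 9.0²)
m_a = ½√(386.42 + 941.78 - 81) = ½√1247.2 = 17.66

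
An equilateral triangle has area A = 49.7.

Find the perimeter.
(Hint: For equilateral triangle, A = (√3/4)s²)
A = (√3/4)s²  →  s² = 4A/√3 = 4·49.7/√3 = 114.777
s = 10.7134
Perimeter = 3s = 32.14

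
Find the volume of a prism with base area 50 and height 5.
Volume = base area * height
Volume = 50 * 5
Volume = 250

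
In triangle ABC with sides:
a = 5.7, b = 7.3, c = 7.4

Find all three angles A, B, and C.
By the law of cosines:
cos(A) = (b² + c² - a²)/(2bc) = 0.699371  →  A = 45.62°
cos(B) = (a² + c² - b²)/(2ac) = 0.402560  →  B = 66.26°
cos(C) = (a² + b² - c²)/(2ab) = 0.372747  →  C = 68.11°
Check: A + B + C = 180.0° ✓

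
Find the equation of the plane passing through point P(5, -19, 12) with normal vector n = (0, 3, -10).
d = n·P = (0)(5) + (3)(-19) + (-10)(12) = -177
Plane: 3y - 10z = -177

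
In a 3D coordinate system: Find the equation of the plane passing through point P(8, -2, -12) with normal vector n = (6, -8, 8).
d = n·P = (6)(8) + (-8)(-2) + (8)(-12) = -32
Plane: 6x - 8y + 8z = -32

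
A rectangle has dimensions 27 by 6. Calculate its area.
Area = length * width
Area = 27 * 6
Area = 162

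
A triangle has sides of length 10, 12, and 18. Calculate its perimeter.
Perimeter = sum of all sides
Perimeter = 10 + 12 + 18
Perimeter = 40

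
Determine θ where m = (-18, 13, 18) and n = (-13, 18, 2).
m·n = 504, |m|² = 817, |n|² = 497
cos θ = 504/√406049 ≈ 0.7909
θ ≈ 37.73°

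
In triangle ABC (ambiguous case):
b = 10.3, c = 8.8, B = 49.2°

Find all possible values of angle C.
sin(C)/c = sin(B)/b  →  sin(C) = c·sin(B)/b = 8.8·sin(49.2°)/10.3 = 0.646753
C₁ = arcsin(0.646753) = 40.3°,  C₂ = 180° - C₁ = 139.7°
Check C₂: A = 180° - 49.2° - 139.7° = -8.9° ≤ 0, rejected
C = 40.3° (one solution)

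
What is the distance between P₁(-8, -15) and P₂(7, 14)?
Using the distance formula: d = sqrt((x₂-x₁)² + (y₂-y₁)²)
dx = 7 - (-8) = 15
dy = 14 - (-15) = 29
d = sqrt(15² + 29²) = sqrt(225 + 841) = sqrt(1066) = 32.65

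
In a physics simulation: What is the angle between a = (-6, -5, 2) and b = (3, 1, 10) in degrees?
a·b = -3, |a|² = 65, |b|² = 110
cos θ = -3/√7150 ≈ -0.03548
θ ≈ 92.03°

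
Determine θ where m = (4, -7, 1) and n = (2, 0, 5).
m·n = 13, |m|² = 66, |n|² = 29
cos θ = 13/√1914 ≈ 0.2971
θ ≈ 72.71°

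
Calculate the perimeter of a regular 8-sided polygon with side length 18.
Perimeter = number of sides * side length
Perimeter = 8 * 18
Perimeter = 144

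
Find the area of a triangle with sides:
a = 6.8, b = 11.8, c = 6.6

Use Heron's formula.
s = (a+b+c)/2 = (6.8+11.8+6.6)/2 = 12.6
A = √(s(s-a)(s-b)(s-c)) = √(12.6·5.8·0.8·6)
A = √350.784 = 18.73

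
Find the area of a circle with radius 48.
Area = pi * r²
Area = pi * 48²
Area = pi * 2304
Area = 7238.23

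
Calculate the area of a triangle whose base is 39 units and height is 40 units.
Area = (1/2) * base * height
Area = (1/2) * 39 * 40
Area = 780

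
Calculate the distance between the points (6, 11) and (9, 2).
Using the distance formula: d = sqrt((x₂-x₁)² + (y₂-y₁)²)
dx = 9 - 6 = 3
dy = 2 - 11 = -9
d = sqrt(3² + (-9)²) = sqrt(9 + 81) = sqrt(90) = 9.49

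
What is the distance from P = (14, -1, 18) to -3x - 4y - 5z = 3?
d = |(-3)(14) + (-4)(-1) + (-5)(18) - (3)| / √((-3)² + (-4)² + (-5)²) = 131/√50 = 18.53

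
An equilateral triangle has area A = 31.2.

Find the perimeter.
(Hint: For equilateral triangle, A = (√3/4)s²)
A = (√3/4)s²  →  s² = 4A/√3 = 4·31.2/√3 = 72.0533
s = 8.48842
Perimeter = 3s = 25.47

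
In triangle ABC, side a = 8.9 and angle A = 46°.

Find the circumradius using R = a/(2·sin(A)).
R = a/(2·sin(A)) = 8.9/(2·sin(46°))
R = 8.9/(2·0.719340) = 8.9/1.438680 = 6.186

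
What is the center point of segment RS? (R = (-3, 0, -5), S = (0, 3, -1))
Midpoint = ((-3+0)/2, (0+3)/2, (-5-1)/2) = (-1.5, 1.5, -3)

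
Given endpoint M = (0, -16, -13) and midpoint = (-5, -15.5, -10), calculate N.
N = (2×(-5) - 0, 2×(-15.5) - (-16), 2×(-10) - (-13)) = (-10, -15, -7)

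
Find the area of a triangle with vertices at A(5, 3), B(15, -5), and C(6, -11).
Using the coordinate formula: Area = (1/2)|x₁(y₂-y₃) + x₂(y₃-y₁) + x₃(y₁-y₂)|
Area = (1/2)|5((-5)-(-11)) + 15((-11)-3) + 6(3-(-5))|
Area = (1/2)|5*6 + 15*(-14) + 6*8|
Area = (1/2)|30 + (-210) + 48|
Area = (1/2)*132 = 66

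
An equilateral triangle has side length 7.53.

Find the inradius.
For an equilateral triangle, r = s/(2√3) where s is the side.
r = 7.53/(2√3) = 7.53/3.464102 = 2.174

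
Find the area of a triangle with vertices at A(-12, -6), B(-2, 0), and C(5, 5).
Using the coordinate formula: Area = (1/2)|x₁(y₂-y₃) + x₂(y₃-y₁) + x₃(y₁-y₂)|
Area = (1/2)|(-12)(0-5) + (-2)(5-(-6)) + 5((-6)-0)|
Area = (1/2)|(-12)*(-5) + (-2)*11 + 5*(-6)|
Area = (1/2)|60 + (-22) + (-30)|
Area = (1/2)*8 = 4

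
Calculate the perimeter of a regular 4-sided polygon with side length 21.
Perimeter = number of sides * side length
Perimeter = 4 * 21
Perimeter = 84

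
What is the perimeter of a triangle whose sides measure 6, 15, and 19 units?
Perimeter = sum of all sides
Perimeter = 6 + 15 + 19
Perimeter = 40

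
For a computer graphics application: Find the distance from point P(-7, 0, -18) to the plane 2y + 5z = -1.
d = |0(-7) + 2(0) + 5(-18) - (-1)| / √(0² + 2² + 5²) = 89/√29 = 16.53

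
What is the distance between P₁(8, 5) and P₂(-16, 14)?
Using the distance formula: d = sqrt((x₂-x₁)² + (y₂-y₁)²)
dx = (-16) - 8 = -24
dy = 14 - 5 = 9
d = sqrt((-24)² + 9²) = sqrt(576 + 81) = sqrt(657) = 25.63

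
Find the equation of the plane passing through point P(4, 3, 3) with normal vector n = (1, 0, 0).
d = n·P = (1)(4) + (0)(3) + (0)(3) = 4
Plane: x = 4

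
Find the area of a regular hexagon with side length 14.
For a regular 6-gon with side length s = 14:
Apothem a = s / (2*tan(pi/6)) = 14 / (2*tan(pi/6)) ≈ 12.1244
Perimeter P = 6 * 14 = 84
Area = (1/2) * P * a = (1/2) * 84 * 12.1244 = 509.22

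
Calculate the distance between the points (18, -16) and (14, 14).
Using the distance formula: d = sqrt((x₂-x₁)² + (y₂-y₁)²)
dx = 14 - 18 = -4
dy = 14 - (-16) = 30
d = sqrt((-4)² + 30²) = sqrt(16 + 900) = sqrt(916) = 30.27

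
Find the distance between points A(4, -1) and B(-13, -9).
Using the distance formula: d = sqrt((x₂-x₁)² + (y₂-y₁)²)
dx = (-13) - 4 = -17
dy = (-9) - (-1) = -8
d = sqrt((-17)² + (-8)²) = sqrt(289 + 64) = sqrt(353) = 18.79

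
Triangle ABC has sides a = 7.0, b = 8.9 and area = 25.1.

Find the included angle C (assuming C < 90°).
Area = ½ab·sin(C)  →  sin(C) = 2·Area/(ab)
sin(C) = 2·25.1/(7.0·8.9) = 0.805778
C = arcsin(0.805778) = 53.69°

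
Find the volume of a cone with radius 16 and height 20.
Volume = (1/3) * pi * r² * h
Volume = (1/3) * pi * 16² * 20
Volume = (1/3) * pi * 256 * 20
Volume = (1/3) * pi * 5120
Volume = 5361.65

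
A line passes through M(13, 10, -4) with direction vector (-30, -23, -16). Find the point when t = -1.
P(-1) = (13 + (-30)(-1), 10 + (-23)(-1), -4 + (-16)(-1)) = (43, 33, 12)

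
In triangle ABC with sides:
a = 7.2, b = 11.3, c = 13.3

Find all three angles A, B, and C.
By the law of cosines:
cos(A) = (b² + c² - a²)/(2bc) = 0.840841  →  A = 32.77°
cos(B) = (a² + c² - b²)/(2ac) = 0.527569  →  B = 58.16°
cos(C) = (a² + b² - c²)/(2ab) = 0.016224  →  C = 89.07°
Check: A + B + C = 180.0° ✓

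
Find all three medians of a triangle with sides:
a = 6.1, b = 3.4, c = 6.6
Using m_x = ½√(2y² + 2z² - x²):
m_a = ½√(2·3.4² + 2·6.6² - 6.1²) = ½√73.03 = 4.273
m_b = ½√(2·6.1² + 2·6.6² - 3.4²) = ½√149.98 = 6.123
m_c = ½√(2·6.1² + 2·3.4² - 6.6²) = ½√53.98 = 3.674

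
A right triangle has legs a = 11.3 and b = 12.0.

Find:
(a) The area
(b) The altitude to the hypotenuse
(a) Area = ½ab = ½·11.3·12.0 = 67.8
(b) Hypotenuse c = √(11.3² + 12.0²) = √271.69 = 16.483
    Area = ½·c·h_c  →  h_c = 2·Area/c = 2·67.8/16.483 = 8.227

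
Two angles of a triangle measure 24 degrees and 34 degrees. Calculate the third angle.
Sum of angles in a triangle = 180 degrees
Third angle = 180 - 24 - 34
Third angle = 122 degrees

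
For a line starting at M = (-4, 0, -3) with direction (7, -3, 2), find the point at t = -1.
P(-1) = (-4 + 7(-1), 0 + (-3)(-1), -3 + 2(-1)) = (-11, 3, -5)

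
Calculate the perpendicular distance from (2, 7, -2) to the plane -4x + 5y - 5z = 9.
d = |(-4)(2) + 5(7) + (-5)(-2) - (9)| / √((-4)² + 5² + (-5)²) = 28/√66 = 3.447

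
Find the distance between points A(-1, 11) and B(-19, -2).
Using the distance formula: d = sqrt((x₂-x₁)² + (y₂-y₁)²)
dx = (-19) - (-1) = -18
dy = (-2) - 11 = -13
d = sqrt((-18)² + (-13)²) = sqrt(324 + 169) = sqrt(493) = 22.20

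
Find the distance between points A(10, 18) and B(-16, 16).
Using the distance formula: d = sqrt((x₂-x₁)² + (y₂-y₁)²)
dx = (-16) - 10 = -26
dy = 16 - 18 = -2
d = sqrt((-26)² + (-2)²) = sqrt(676 + 4) = sqrt(680) = 26.08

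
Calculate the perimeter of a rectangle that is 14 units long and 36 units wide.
Perimeter = 2 * (length + width)
Perimeter = 2 * (14 + 36)
Perimeter = 2 * 50
Perimeter = 100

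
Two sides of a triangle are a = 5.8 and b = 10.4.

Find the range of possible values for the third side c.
By the triangle inequality: |a - b| < c < a + b
|5.8 - 10.4| < c < 5.8 + 10.4
4.6 < c < 16.2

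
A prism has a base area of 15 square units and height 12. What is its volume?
Volume = base area * height
Volume = 15 * 12
Volume = 180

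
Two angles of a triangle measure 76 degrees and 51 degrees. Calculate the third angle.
Sum of angles in a triangle = 180 degrees
Third angle = 180 - 76 - 51
Third angle = 53 degrees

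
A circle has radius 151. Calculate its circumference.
Circumference = 2 * pi * r
Circumference = 2 * pi * 151
Circumference = 948.76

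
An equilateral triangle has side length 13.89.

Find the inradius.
For an equilateral triangle, r = s/(2√3) where s is the side.
r = 13.89/(2√3) = 13.89/3.464102 = 4.01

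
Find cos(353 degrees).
cos(353 degrees) = 0.9925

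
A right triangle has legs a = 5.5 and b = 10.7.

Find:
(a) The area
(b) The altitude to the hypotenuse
(a) Area = ½ab = ½·5.5·10.7 = 29.425
(b) Hypotenuse c = √(5.5² + 10.7²) = √144.74 = 12.0308
    Area = ½·c·h_c  →  h_c = 2·Area/c = 2·29.425/12.0308 = 4.892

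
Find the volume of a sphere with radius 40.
Volume = (4/3) * pi * r³
Volume = (4/3) * pi * 40³
Volume = (4/3) * pi * 64000
Volume = 268082.57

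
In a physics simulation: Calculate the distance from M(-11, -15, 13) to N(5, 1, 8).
d = √[(16)² + (16)² + (-5)²] = √537 = 23.17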